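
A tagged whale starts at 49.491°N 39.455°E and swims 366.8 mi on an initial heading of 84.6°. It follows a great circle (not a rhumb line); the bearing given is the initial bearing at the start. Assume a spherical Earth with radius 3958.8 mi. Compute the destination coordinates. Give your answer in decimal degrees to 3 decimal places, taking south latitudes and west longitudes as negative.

latitude 49.703°, longitude 47.643°

δ = 366.8/3958.8 = 0.092654 rad (5.3087°).
Converting: φ₁ = 0.863781 rad, θ = 1.476549 rad.
Destination latitude: φ₂ = arcsin( sin φ₁ cos δ + cos φ₁ sin δ cos θ ) = arcsin(0.762699) = 49.703°.
Δλ = atan2( sin θ sin δ cos φ₁ , cos δ − sin φ₁ sin φ₂ ) = atan2(0.059832, 0.415828) = 0.142907 rad = 8.188°.
λ₂ = λ₁ + Δλ = 47.643°.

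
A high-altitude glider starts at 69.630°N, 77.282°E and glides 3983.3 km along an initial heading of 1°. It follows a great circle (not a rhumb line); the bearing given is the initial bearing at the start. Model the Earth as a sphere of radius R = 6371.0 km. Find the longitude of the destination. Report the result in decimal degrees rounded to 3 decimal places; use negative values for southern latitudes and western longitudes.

The arc subtends δ = 3983.3/6371 = 0.625224 rad at the centre.
Converting: φ₁ = 1.215273 rad, θ = 0.017453 rad.
sin φ₂ = sin φ₁ cos δ + cos φ₁ sin δ cos θ = (0.937464)(0.810832) + (0.348081)(0.585279)(0.999848) = 0.963820
φ₂ = asin(0.963820) = 1.300980 rad = 74.541°.
Δλ = atan2( sin θ sin δ cos φ₁ , cos δ − sin φ₁ sin φ₂ ) = atan2(0.003555, -0.092715) = 3.103263 rad = 177.804°.
λ₂ = 77.282° + 177.804° = 255.086°, normalized to (−180°, 180°] → -104.914°.

longitude -104.914°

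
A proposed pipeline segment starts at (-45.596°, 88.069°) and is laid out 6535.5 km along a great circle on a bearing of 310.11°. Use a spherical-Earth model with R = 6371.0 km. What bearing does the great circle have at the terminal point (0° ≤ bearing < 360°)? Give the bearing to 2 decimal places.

final bearing 327.64°

The arc subtends δ = 6535.5/6371 = 1.025820 rad at the centre.
With φ₁ = -45.596° = -0.795800 rad and θ = 310.11° = 5.412441 rad:
sin φ₂ = sin φ₁ cos δ + cos φ₁ sin δ cos θ = (-0.714424)(0.518398) + (0.699713)(0.855140)(0.644257) = 0.015137
φ₂ = asin(0.015137) = 0.015138 rad = 0.867°.
Δλ = atan2( sin θ sin δ cos φ₁ , cos δ − sin φ₁ sin φ₂ ) = atan2(-0.457625, 0.529212) = -0.712983 rad = -40.851°.
λ₂ = 88.069° + -40.851° = 47.218°.
The forward bearing on arrival equals the back-azimuth from the destination plus 180°.
Back-azimuth from P₂ (0.87°, 47.22°) to P₁ (-45.60°, 88.07°), with Δλ' = λ₁ − λ₂ = 40.85°: atan2( sin Δλ' cos φ₁ , cos φ₂ sin φ₁ − sin φ₂ cos φ₁ cos Δλ' ) = 147.64°.
Final bearing = (147.64° + 180°) mod 360° = 327.64°.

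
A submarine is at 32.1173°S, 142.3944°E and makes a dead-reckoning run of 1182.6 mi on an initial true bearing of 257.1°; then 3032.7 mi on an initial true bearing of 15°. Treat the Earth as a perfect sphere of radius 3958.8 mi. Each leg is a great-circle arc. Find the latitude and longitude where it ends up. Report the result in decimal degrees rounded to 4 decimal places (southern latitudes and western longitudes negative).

latitude 8.4444°, longitude 132.5219°

Apply the spherical direct solution leg by leg, carrying full precision between legs.
Leg 1: from (-32.1173°, 142.3944°), δ = 1182.6/3958.8 = 0.298727 rad, θ = 257.1° → φ = -34.3160°, λ = 122.0702°.
Leg 2: from (-34.3160°, 122.0702°), δ = 3032.7/3958.8 = 0.766065 rad, θ = 15° → φ = 8.4444°, λ = 132.5219°.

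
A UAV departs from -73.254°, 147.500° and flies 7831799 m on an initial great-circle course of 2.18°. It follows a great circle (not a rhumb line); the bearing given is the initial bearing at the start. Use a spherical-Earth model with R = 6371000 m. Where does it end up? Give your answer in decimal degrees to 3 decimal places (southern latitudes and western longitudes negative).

latitude -2.832°, longitude 149.557°

The arc subtends δ = 7831799/6371000 = 1.229289 rad at the centre.
Converting: φ₁ = -1.278523 rad, θ = 0.038048 rad.
Destination latitude: φ₂ = arcsin( sin φ₁ cos δ + cos φ₁ sin δ cos θ ) = arcsin(-0.049411) = -2.832°.
For the longitude increment, Δλ = atan2( sin θ sin δ cos φ₁, cos δ − sin φ₁ sin φ₂ ) = atan2(0.010327, 0.287592) = 2.057°.
Hence λ₂ = 147.500° + 2.057° = 149.557°.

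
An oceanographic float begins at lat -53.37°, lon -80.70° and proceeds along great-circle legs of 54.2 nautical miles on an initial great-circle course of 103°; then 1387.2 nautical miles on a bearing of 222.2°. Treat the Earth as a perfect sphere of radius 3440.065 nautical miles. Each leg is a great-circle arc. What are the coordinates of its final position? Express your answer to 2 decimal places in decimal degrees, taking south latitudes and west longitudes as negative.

Apply the spherical direct solution leg by leg, carrying full precision between legs.
Leg 1: from (-53.37°, -80.70°), δ = 54.2/3440.065 = 0.015756 rad, θ = 103° → φ = -53.56°, λ = -79.22°.
Leg 2: from (-53.56°, -79.22°), δ = 1387.2/3440.065 = 0.403248 rad, θ = 222.2° → φ = -65.87°, λ = -119.37°.

latitude -65.87°, longitude -119.37°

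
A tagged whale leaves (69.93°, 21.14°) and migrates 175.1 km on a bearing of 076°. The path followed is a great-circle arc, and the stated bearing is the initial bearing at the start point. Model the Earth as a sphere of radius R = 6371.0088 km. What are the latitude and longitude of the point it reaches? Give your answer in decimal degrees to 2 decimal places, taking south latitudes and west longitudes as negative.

δ = 175.1/6371.0088 = 0.027484 rad (1.5747°).
Start latitude φ₁ = 1.220509 rad; initial bearing θ = 1.326450 rad.
Applying the spherical law of cosines for sides, sin φ₂ = sin φ₁ cos δ + cos φ₁ sin δ cos θ = 0.941201, so φ₂ = 70.25°.
For the longitude increment, Δλ = atan2( sin θ sin δ cos φ₁, cos δ − sin φ₁ sin φ₂ ) = atan2(0.009150, 0.115577) = 4.53°.
λ₂ = λ₁ + Δλ = 25.67°.

latitude 70.25°, longitude 25.67°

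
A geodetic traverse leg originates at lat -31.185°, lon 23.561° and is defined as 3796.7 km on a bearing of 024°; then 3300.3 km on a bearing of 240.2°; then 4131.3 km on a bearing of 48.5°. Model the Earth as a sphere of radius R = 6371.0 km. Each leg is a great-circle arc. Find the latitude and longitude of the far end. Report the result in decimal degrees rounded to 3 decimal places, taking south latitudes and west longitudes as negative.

latitude 11.516°, longitude 37.999°

Apply the spherical direct solution leg by leg, carrying full precision between legs.
Leg 1: from (-31.185°, 23.561°), δ = 3796.7/6371 = 0.595935 rad, θ = 24° → φ = 0.580°, λ = 36.758°.
Leg 2: from (0.580°, 36.758°), δ = 3300.3/6371 = 0.518019 rad, θ = 240.2° → φ = -13.726°, λ = 10.507°.
Leg 3: from (-13.726°, 10.507°), δ = 4131.3/6371 = 0.648454 rad, θ = 48.5° → φ = 11.516°, λ = 37.999°.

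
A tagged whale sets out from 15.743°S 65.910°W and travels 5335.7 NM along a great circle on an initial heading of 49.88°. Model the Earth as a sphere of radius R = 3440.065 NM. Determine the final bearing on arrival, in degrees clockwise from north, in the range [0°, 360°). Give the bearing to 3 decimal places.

final bearing 68.933°

Central angle δ = d/R = 1.551046 rad.
Converting: φ₁ = -0.274767 rad, θ = 0.870570 rad.
Applying the spherical law of cosines for sides, sin φ₂ = sin φ₁ cos δ + cos φ₁ sin δ cos θ = 0.614739, so φ₂ = 37.933°.
Then Δλ = atan2(0.735868, 0.186542) = 1.322527 rad, from sin θ sin δ cos φ₁ over cos δ − sin φ₁ sin φ₂.
Hence λ₂ = -65.910° + 75.775° = 9.865°.
The forward bearing on arrival equals the back-azimuth from the destination plus 180°.
Back-azimuth from P₂ (37.933°, 9.865°) to P₁ (-15.743°, -65.910°), with Δλ' = λ₁ − λ₂ = -75.775°: atan2( sin Δλ' cos φ₁ , cos φ₂ sin φ₁ − sin φ₂ cos φ₁ cos Δλ' ) = 248.933°.
Final bearing = (248.933° + 180°) mod 360° = 68.933°.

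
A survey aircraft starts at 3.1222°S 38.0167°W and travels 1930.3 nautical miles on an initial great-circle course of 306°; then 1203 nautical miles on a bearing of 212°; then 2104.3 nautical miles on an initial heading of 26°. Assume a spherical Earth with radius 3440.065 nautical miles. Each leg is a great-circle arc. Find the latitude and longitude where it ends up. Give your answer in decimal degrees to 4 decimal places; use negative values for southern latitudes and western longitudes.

latitude 29.4305°, longitude -58.2089°

Apply the spherical direct solution leg by leg, carrying full precision between legs.
Leg 1: from (-3.1222°, -38.0167°), δ = 1930.3/3440.065 = 0.561123 rad, θ = 306° → φ = 15.4385°, λ = -64.5440°.
Leg 2: from (15.4385°, -64.5440°), δ = 1203/3440.065 = 0.349703 rad, θ = 212° → φ = -1.7180°, λ = -75.0094°.
Leg 3: from (-1.7180°, -75.0094°), δ = 2104.3/3440.065 = 0.611704 rad, θ = 26° → φ = 29.4305°, λ = -58.2089°.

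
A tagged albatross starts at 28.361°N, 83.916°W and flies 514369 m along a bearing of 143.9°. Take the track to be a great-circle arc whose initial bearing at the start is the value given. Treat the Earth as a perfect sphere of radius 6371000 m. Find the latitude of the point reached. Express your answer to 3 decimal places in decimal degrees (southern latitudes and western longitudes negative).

latitude 24.591°

δ = 514369/6371000 = 0.080736 rad (4.6258°).
Start latitude φ₁ = 0.494993 rad; initial bearing θ = 2.511529 rad.
Destination latitude: φ₂ = arcsin( sin φ₁ cos δ + cos φ₁ sin δ cos θ ) = arcsin(0.416136) = 24.591°.
For the longitude increment, Δλ = atan2( sin θ sin δ cos φ₁, cos δ − sin φ₁ sin φ₂ ) = atan2(0.041814, 0.799067) = 2.995°.
Hence λ₂ = -83.916° + 2.995° = -80.921°.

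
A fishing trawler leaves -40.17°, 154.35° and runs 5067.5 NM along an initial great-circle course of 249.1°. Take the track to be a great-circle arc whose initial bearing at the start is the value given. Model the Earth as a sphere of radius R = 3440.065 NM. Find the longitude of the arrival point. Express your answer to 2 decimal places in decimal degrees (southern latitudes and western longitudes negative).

longitude 54.92°

The arc subtends δ = 5067.5/3440.065 = 1.473083 rad at the centre.
Converting: φ₁ = -0.701099 rad, θ = 4.347615 rad.
Destination latitude: φ₂ = arcsin( sin φ₁ cos δ + cos φ₁ sin δ cos θ ) = arcsin(-0.334226) = -19.53°.
Then Δλ = atan2(-0.710452, -0.118037) = -1.735436 rad, from sin θ sin δ cos φ₁ over cos δ − sin φ₁ sin φ₂.
λ₂ = λ₁ + Δλ = 54.92°.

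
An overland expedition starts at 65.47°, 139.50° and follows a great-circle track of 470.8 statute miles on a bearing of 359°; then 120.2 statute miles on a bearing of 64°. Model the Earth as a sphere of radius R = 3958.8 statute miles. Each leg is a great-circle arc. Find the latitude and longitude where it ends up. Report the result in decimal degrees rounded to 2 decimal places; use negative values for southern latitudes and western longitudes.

Apply the spherical direct solution leg by leg, carrying full precision between legs.
Leg 1: from (65.47°, 139.50°), δ = 470.8/3958.8 = 0.118925 rad, θ = 359° → φ = 72.28°, λ = 139.11°.
Leg 2: from (72.28°, 139.11°), δ = 120.2/3958.8 = 0.030363 rad, θ = 64° → φ = 72.98°, λ = 144.46°.

latitude 72.98°, longitude 144.46°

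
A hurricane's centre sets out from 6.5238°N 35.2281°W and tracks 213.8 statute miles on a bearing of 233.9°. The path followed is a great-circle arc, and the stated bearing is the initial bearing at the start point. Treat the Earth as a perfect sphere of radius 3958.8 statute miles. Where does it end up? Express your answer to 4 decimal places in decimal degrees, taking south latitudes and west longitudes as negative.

Central angle δ = d/R = 0.054006 rad.
Start latitude φ₁ = 0.113862 rad; initial bearing θ = 4.082325 rad.
Destination latitude: φ₂ = arcsin( sin φ₁ cos δ + cos φ₁ sin δ cos θ ) = arcsin(0.081851) = 4.6950°.
Δλ = atan2( sin θ sin δ cos φ₁ , cos δ − sin φ₁ sin φ₂ ) = atan2(-0.043333, 0.989242) = -0.043776 rad = -2.5082°.
Hence λ₂ = -35.2281° + -2.5082° = -37.7363°.

latitude 4.6950°, longitude -37.7363°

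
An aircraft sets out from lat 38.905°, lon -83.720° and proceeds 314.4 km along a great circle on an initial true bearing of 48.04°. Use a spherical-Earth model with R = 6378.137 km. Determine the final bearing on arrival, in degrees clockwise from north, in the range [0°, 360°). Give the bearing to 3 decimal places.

Central angle δ = d/R = 0.049293 rad.
Converting: φ₁ = 0.679020 rad, θ = 0.838456 rad.
Applying the spherical law of cosines for sides, sin φ₂ = sin φ₁ cos δ + cos φ₁ sin δ cos θ = 0.652905, so φ₂ = 40.761°.
Then Δλ = atan2(0.028513, 0.588741) = 0.048393 rad, from sin θ sin δ cos φ₁ over cos δ − sin φ₁ sin φ₂.
λ₂ = -83.720° + 2.773° = -80.947°.
The forward bearing on arrival equals the back-azimuth from the destination plus 180°.
Back-azimuth from P₂ (40.761°, -80.947°) to P₁ (38.905°, -83.720°), with Δλ' = λ₁ − λ₂ = -2.773°: atan2( sin Δλ' cos φ₁ , cos φ₂ sin φ₁ − sin φ₂ cos φ₁ cos Δλ' ) = 229.816°.
Final bearing = (229.816° + 180°) mod 360° = 49.816°.

final bearing 49.816°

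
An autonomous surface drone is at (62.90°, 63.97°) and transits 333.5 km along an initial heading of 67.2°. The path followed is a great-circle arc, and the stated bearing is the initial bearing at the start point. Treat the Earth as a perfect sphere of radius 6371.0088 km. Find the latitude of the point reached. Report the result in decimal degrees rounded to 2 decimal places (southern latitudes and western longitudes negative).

latitude 63.93°

δ = 333.5/6371.0088 = 0.052346 rad (2.9992°).
Start latitude φ₁ = 1.097812 rad; initial bearing θ = 1.172861 rad.
Applying the spherical law of cosines for sides, sin φ₂ = sin φ₁ cos δ + cos φ₁ sin δ cos θ = 0.898230, so φ₂ = 63.93°.
Then Δλ = atan2(0.021973, 0.199014) = 0.109963 rad, from sin θ sin δ cos φ₁ over cos δ − sin φ₁ sin φ₂.
λ₂ = 63.97° + 6.30° = 70.27°.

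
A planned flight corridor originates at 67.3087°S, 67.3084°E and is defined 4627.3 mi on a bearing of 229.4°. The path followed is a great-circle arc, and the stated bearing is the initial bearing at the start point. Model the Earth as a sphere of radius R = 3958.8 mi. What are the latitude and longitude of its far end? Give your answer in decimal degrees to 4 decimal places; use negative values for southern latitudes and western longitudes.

The arc subtends δ = 4627.3/3958.8 = 1.168864 rad at the centre.
With φ₁ = -67.3087° = -1.174758 rad and θ = 229.4° = 4.003785 rad:
sin φ₂ = sin φ₁ cos δ + cos φ₁ sin δ cos θ = (-0.922597)(0.391197) + (0.385766)(0.920307)(-0.650774) = -0.591957
φ₂ = asin(-0.591957) = -0.633485 rad = -36.2960°.
Then Δλ = atan2(-0.269559, -0.154940) = -2.092475 rad, from sin θ sin δ cos φ₁ over cos δ − sin φ₁ sin φ₂.
λ₂ = 67.3084° + -119.8900° = -52.5816°.

latitude -36.2960°, longitude -52.5816°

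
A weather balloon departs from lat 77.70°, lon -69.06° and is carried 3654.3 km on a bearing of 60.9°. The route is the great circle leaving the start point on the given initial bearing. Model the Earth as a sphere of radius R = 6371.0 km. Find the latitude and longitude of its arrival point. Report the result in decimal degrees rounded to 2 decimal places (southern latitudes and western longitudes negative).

latitude 61.27°, longitude 30.39°

Central angle δ = d/R = 0.573583 rad.
Start latitude φ₁ = 1.356121 rad; initial bearing θ = 1.062906 rad.
Applying the spherical law of cosines for sides, sin φ₂ = sin φ₁ cos δ + cos φ₁ sin δ cos θ = 0.876901, so φ₂ = 61.27°.
Then Δλ = atan2(0.101008, -0.016811) = 1.735715 rad, from sin θ sin δ cos φ₁ over cos δ − sin φ₁ sin φ₂.
λ₂ = -69.06° + 99.45° = 30.39°.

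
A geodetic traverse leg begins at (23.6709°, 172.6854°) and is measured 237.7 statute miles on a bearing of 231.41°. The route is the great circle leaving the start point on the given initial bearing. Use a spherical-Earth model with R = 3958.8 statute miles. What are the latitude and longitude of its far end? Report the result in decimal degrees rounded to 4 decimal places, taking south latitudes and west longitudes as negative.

latitude 21.4986°, longitude 169.7958°

Central angle δ = d/R = 0.060043 rad.
Converting: φ₁ = 0.413135 rad, θ = 4.038866 rad.
Applying the spherical law of cosines for sides, sin φ₂ = sin φ₁ cos δ + cos φ₁ sin δ cos θ = 0.366479, so φ₂ = 21.4986°.
For the longitude increment, Δλ = atan2( sin θ sin δ cos φ₁, cos δ − sin φ₁ sin φ₂ ) = atan2(-0.042957, 0.851063) = -2.8896°.
λ₂ = λ₁ + Δλ = 169.7958°.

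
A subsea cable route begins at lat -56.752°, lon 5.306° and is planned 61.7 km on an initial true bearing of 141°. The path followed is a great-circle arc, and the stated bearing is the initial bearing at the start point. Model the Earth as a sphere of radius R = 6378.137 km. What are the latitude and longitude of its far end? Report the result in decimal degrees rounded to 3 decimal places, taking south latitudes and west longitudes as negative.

Central angle δ = d/R = 0.009674 rad.
Converting: φ₁ = -0.990509 rad, θ = 2.460914 rad.
Destination latitude: φ₂ = arcsin( sin φ₁ cos δ + cos φ₁ sin δ cos θ ) = arcsin(-0.840388) = -57.181°.
Then Δλ = atan2(0.003338, 0.297132) = 0.011233 rad, from sin θ sin δ cos φ₁ over cos δ − sin φ₁ sin φ₂.
λ₂ = λ₁ + Δλ = 5.950°.

latitude -57.181°, longitude 5.950°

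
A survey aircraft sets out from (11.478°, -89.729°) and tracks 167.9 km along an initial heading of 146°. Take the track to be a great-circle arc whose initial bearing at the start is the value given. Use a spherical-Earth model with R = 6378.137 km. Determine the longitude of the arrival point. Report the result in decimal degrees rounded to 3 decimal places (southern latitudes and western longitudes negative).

The arc subtends δ = 167.9/6378.137 = 0.026324 rad at the centre.
Start latitude φ₁ = 0.200329 rad; initial bearing θ = 2.548181 rad.
sin φ₂ = sin φ₁ cos δ + cos φ₁ sin δ cos θ = (0.198992)(0.999654) + (0.980001)(0.026321)(-0.829038) = 0.177538
φ₂ = asin(0.177538) = 0.178484 rad = 10.226°.
Δλ = atan2( sin θ sin δ cos φ₁ , cos δ − sin φ₁ sin φ₂ ) = atan2(0.014424, 0.964325) = 0.014957 rad = 0.857°.
λ₂ = λ₁ + Δλ = -88.872°.

longitude -88.872°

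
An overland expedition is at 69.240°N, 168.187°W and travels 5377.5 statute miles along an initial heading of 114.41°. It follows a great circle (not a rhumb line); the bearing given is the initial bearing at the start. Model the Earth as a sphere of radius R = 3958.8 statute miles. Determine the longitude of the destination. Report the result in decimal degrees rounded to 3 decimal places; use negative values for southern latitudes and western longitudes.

longitude -105.132°

δ = 5377.5/3958.8 = 1.358366 rad (77.8286°).
Start latitude φ₁ = 1.208466 rad; initial bearing θ = 1.996831 rad.
sin φ₂ = sin φ₁ cos δ + cos φ₁ sin δ cos θ = (0.935073)(0.210836) + (0.354454)(0.977521)(-0.413263) = 0.053957
φ₂ = asin(0.053957) = 0.053983 rad = 3.093°.
Δλ = atan2( sin θ sin δ cos φ₁ , cos δ − sin φ₁ sin φ₂ ) = atan2(0.315515, 0.160382) = 1.100515 rad = 63.055°.
λ₂ = -168.187° + 63.055° = -105.132°.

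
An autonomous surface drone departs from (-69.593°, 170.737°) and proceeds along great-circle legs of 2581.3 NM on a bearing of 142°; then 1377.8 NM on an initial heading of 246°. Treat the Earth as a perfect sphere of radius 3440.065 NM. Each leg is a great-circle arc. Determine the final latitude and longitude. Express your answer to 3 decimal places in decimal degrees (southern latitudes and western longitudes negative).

latitude -61.787°, longitude -117.520°

Apply the spherical direct solution leg by leg, carrying full precision between legs.
Leg 1: from (-69.593°, 170.737°), δ = 2581.3/3440.065 = 0.750364 rad, θ = 142° → φ = -60.798°, λ = -68.633°.
Leg 2: from (-60.798°, -68.633°), δ = 1377.8/3440.065 = 0.400516 rad, θ = 246° → φ = -61.787°, λ = -117.520°.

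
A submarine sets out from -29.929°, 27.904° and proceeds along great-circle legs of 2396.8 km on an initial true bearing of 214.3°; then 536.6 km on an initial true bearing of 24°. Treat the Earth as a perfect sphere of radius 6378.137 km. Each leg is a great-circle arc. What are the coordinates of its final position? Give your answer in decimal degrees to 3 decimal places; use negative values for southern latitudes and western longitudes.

Apply the spherical direct solution leg by leg, carrying full precision between legs.
Leg 1: from (-29.929°, 27.904°), δ = 2396.8/6378.137 = 0.375784 rad, θ = 214.3° → φ = -46.624°, λ = 10.378°.
Leg 2: from (-46.624°, 10.378°), δ = 536.6/6378.137 = 0.084131 rad, θ = 24° → φ = -42.188°, λ = 13.022°.

latitude -42.188°, longitude 13.022°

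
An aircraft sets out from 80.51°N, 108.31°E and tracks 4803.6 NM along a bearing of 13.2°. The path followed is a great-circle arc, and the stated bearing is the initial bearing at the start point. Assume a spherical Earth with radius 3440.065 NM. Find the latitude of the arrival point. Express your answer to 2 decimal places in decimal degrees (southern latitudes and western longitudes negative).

Central angle δ = d/R = 1.396369 rad.
With φ₁ = 80.51° = 1.405165 rad and θ = 13.2° = 0.230383 rad:
Applying the spherical law of cosines for sides, sin φ₂ = sin φ₁ cos δ + cos φ₁ sin δ cos θ = 0.329253, so φ₂ = 19.22°.
Then Δλ = atan2(0.037078, -0.151202) = 2.901116 rad, from sin θ sin δ cos φ₁ over cos δ − sin φ₁ sin φ₂.
λ₂ = 108.31° + 166.22° = 274.53°, normalized to (−180°, 180°] → -85.47°.

latitude 19.22°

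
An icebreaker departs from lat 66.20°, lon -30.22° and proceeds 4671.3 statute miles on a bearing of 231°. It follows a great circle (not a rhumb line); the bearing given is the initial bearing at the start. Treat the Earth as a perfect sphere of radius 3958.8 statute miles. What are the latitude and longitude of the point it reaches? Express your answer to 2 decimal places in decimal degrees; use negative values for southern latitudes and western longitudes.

Angular distance δ = d/R = 4671.3 / 3958.8 = 1.179979 rad.
With φ₁ = 66.20° = 1.155408 rad and θ = 231° = 4.031711 rad:
Destination latitude: φ₂ = arcsin( sin φ₁ cos δ + cos φ₁ sin δ cos θ ) = arcsin(0.113739) = 6.53°.
Δλ = atan2( sin θ sin δ cos φ₁ , cos δ − sin φ₁ sin φ₂ ) = atan2(-0.289966, 0.276878) = -0.808484 rad = -46.32°.
λ₂ = λ₁ + Δλ = -76.54°.

latitude 6.53°, longitude -76.54°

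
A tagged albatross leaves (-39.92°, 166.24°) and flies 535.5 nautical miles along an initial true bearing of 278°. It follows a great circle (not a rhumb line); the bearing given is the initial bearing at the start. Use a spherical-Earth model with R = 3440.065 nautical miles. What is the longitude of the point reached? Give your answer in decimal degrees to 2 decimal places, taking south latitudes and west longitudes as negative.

longitude 154.99°

The arc subtends δ = 535.5/3440.065 = 0.155666 rad at the centre.
Start latitude φ₁ = -0.696735 rad; initial bearing θ = 4.852015 rad.
sin φ₂ = sin φ₁ cos δ + cos φ₁ sin δ cos θ = (-0.641717)(0.987909) + (0.766941)(0.155038)(0.139173) = -0.617410
φ₂ = asin(-0.617410) = -0.665446 rad = -38.13°.
For the longitude increment, Δλ = atan2( sin θ sin δ cos φ₁, cos δ − sin φ₁ sin φ₂ ) = atan2(-0.117748, 0.591706) = -11.25°.
Hence λ₂ = 166.24° + -11.25° = 154.99°.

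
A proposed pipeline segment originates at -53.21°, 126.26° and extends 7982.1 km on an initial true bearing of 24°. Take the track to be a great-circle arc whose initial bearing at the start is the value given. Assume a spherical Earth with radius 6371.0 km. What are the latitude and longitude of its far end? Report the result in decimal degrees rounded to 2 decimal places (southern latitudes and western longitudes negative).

latitude 15.63°, longitude 149.91°

Central angle δ = d/R = 1.252880 rad.
With φ₁ = -53.21° = -0.928690 rad and θ = 24° = 0.418879 rad:
Applying the spherical law of cosines for sides, sin φ₂ = sin φ₁ cos δ + cos φ₁ sin δ cos θ = 0.269360, so φ₂ = 15.63°.
For the longitude increment, Δλ = atan2( sin θ sin δ cos φ₁, cos δ − sin φ₁ sin φ₂ ) = atan2(0.231382, 0.528301) = 23.65°.
Hence λ₂ = 126.26° + 23.65° = 149.91°.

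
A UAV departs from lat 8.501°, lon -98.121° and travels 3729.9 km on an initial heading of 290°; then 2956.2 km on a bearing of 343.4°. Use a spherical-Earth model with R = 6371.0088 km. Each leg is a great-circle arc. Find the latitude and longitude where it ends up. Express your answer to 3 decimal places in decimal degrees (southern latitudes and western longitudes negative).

latitude 43.241°, longitude -141.335°

Apply the spherical direct solution leg by leg, carrying full precision between legs.
Leg 1: from (8.501°, -98.121°), δ = 3729.9/6371.0088 = 0.585449 rad, θ = 290° → φ = 18.067°, λ = -131.226°.
Leg 2: from (18.067°, -131.226°), δ = 2956.2/6371.0088 = 0.464008 rad, θ = 343.4° → φ = 43.241°, λ = -141.335°.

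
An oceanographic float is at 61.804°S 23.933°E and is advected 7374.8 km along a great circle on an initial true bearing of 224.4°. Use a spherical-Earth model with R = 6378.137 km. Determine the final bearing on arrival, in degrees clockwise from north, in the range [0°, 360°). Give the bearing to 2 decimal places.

final bearing 333.76°

The arc subtends δ = 7374.8/6378.137 = 1.156262 rad at the centre.
Start latitude φ₁ = -1.078683 rad; initial bearing θ = 3.916519 rad.
Applying the spherical law of cosines for sides, sin φ₂ = sin φ₁ cos δ + cos φ₁ sin δ cos θ = -0.663959, so φ₂ = -41.603°.
For the longitude increment, Δλ = atan2( sin θ sin δ cos φ₁, cos δ − sin φ₁ sin φ₂ ) = atan2(-0.302584, -0.182408) = -121.083°.
λ₂ = λ₁ + Δλ = -97.150°.
The forward bearing on arrival equals the back-azimuth from the destination plus 180°.
Back-azimuth from P₂ (-41.60°, -97.15°) to P₁ (-61.80°, 23.93°), with Δλ' = λ₁ − λ₂ = 121.08°: atan2( sin Δλ' cos φ₁ , cos φ₂ sin φ₁ − sin φ₂ cos φ₁ cos Δλ' ) = 153.76°.
Final bearing = (153.76° + 180°) mod 360° = 333.76°.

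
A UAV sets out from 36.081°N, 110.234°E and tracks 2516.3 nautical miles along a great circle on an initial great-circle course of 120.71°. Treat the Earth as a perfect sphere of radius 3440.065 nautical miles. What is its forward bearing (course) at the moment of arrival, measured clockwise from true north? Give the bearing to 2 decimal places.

final bearing 135.23°

Angular distance δ = d/R = 2516.3 / 3440.065 = 0.731469 rad.
Converting: φ₁ = 0.629732 rad, θ = 2.106787 rad.
Destination latitude: φ₂ = arcsin( sin φ₁ cos δ + cos φ₁ sin δ cos θ ) = arcsin(0.162586) = 9.357°.
Δλ = atan2( sin θ sin δ cos φ₁ , cos δ − sin φ₁ sin φ₂ ) = atan2(0.464133, 0.648443) = 0.621229 rad = 35.594°.
Hence λ₂ = 110.234° + 35.594° = 145.828°.
The forward bearing on arrival equals the back-azimuth from the destination plus 180°.
Back-azimuth from P₂ (9.36°, 145.83°) to P₁ (36.08°, 110.23°), with Δλ' = λ₁ − λ₂ = -35.59°: atan2( sin Δλ' cos φ₁ , cos φ₂ sin φ₁ − sin φ₂ cos φ₁ cos Δλ' ) = 315.23°.
Final bearing = (315.23° + 180°) mod 360° = 135.23°.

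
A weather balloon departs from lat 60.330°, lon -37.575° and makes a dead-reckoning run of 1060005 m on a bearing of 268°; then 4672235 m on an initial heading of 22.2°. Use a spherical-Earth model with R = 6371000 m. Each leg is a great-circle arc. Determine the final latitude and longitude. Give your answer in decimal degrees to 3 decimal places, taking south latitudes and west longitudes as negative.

latitude 73.116°, longitude 63.323°

Apply the spherical direct solution leg by leg, carrying full precision between legs.
Leg 1: from (60.330°, -37.575°), δ = 1060005/6371000 = 0.166380 rad, θ = 268° → φ = 58.653°, λ = -56.127°.
Leg 2: from (58.653°, -56.127°), δ = 4672235/6371000 = 0.733360 rad, θ = 22.2° → φ = 73.116°, λ = 63.323°.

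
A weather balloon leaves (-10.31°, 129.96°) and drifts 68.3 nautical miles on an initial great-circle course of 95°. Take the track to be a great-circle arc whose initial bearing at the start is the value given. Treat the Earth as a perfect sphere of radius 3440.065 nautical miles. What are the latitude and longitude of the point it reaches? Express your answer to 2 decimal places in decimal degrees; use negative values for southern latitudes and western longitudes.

latitude -10.41°, longitude 131.11°

δ = 68.3/3440.065 = 0.019854 rad (1.1376°).
Converting: φ₁ = -0.179943 rad, θ = 1.658063 rad.
Destination latitude: φ₂ = arcsin( sin φ₁ cos δ + cos φ₁ sin δ cos θ ) = arcsin(-0.180641) = -10.41°.
Δλ = atan2( sin θ sin δ cos φ₁ , cos δ − sin φ₁ sin φ₂ ) = atan2(0.019458, 0.967473) = 0.020110 rad = 1.15°.
λ₂ = λ₁ + Δλ = 131.11°.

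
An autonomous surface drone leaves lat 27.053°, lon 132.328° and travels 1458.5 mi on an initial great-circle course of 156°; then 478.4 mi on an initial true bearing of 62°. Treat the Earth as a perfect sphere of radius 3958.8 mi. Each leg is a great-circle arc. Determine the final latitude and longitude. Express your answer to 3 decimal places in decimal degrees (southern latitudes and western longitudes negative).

Apply the spherical direct solution leg by leg, carrying full precision between legs.
Leg 1: from (27.053°, 132.328°), δ = 1458.5/3958.8 = 0.368420 rad, θ = 156° → φ = 7.544°, λ = 140.825°.
Leg 2: from (7.544°, 140.825°), δ = 478.4/3958.8 = 0.120845 rad, θ = 62° → φ = 10.745°, λ = 147.045°.

latitude 10.745°, longitude 147.045°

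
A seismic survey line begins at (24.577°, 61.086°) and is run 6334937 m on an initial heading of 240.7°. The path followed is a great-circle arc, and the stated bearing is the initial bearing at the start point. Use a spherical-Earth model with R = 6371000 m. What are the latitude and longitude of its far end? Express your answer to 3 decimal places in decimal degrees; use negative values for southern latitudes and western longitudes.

latitude -8.420°, longitude 13.430°

δ = 6334937/6371000 = 0.994340 rad (56.9715°).
Converting: φ₁ = 0.428950 rad, θ = 4.201008 rad.
Destination latitude: φ₂ = arcsin( sin φ₁ cos δ + cos φ₁ sin δ cos θ ) = arcsin(-0.146428) = -8.420°.
Δλ = atan2( sin θ sin δ cos φ₁ , cos δ − sin φ₁ sin φ₂ ) = atan2(-0.664903, 0.605959) = -0.831746 rad = -47.656°.
Hence λ₂ = 61.086° + -47.656° = 13.430°.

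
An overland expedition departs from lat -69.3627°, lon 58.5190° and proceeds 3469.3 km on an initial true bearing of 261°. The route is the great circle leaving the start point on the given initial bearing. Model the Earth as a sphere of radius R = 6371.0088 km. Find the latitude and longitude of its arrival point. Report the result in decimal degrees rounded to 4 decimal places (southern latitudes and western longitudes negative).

δ = 3469.3/6371.0088 = 0.544545 rad (31.2001°).
Converting: φ₁ = -1.210607 rad, θ = 4.555309 rad.
Applying the spherical law of cosines for sides, sin φ₂ = sin φ₁ cos δ + cos φ₁ sin δ cos θ = -0.829037, so φ₂ = -55.9999°.
Δλ = atan2( sin θ sin δ cos φ₁ , cos δ − sin φ₁ sin φ₂ ) = atan2(-0.180332, 0.079526) = -1.155455 rad = -66.2027°.
λ₂ = 58.5190° + -66.2027° = -7.6837°.

latitude -55.9999°, longitude -7.6837°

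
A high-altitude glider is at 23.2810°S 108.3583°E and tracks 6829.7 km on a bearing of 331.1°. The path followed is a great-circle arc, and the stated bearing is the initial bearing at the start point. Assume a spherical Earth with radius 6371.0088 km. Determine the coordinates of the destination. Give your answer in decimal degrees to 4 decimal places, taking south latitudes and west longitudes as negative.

δ = 6829.7/6371.0088 = 1.071997 rad (61.4209°).
Start latitude φ₁ = -0.406330 rad; initial bearing θ = 5.778785 rad.
Applying the spherical law of cosines for sides, sin φ₂ = sin φ₁ cos δ + cos φ₁ sin δ cos θ = 0.517126, so φ₂ = 31.1397°.
Δλ = atan2( sin θ sin δ cos φ₁ , cos δ − sin φ₁ sin φ₂ ) = atan2(-0.389842, 0.682761) = -0.518807 rad = -29.7255°.
λ₂ = 108.3583° + -29.7255° = 78.6328°.

latitude 31.1397°, longitude 78.6328°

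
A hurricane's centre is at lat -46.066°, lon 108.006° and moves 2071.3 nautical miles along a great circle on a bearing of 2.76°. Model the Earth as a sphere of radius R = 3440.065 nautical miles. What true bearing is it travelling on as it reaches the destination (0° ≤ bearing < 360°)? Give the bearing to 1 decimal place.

δ = 2071.3/3440.065 = 0.602111 rad (34.4984°).
Converting: φ₁ = -0.804003 rad, θ = 0.048171 rad.
Destination latitude: φ₂ = arcsin( sin φ₁ cos δ + cos φ₁ sin δ cos θ ) = arcsin(-0.200980) = -11.594°.
Δλ = atan2( sin θ sin δ cos φ₁ , cos δ − sin φ₁ sin φ₂ ) = atan2(0.018923, 0.679409) = 0.027844 rad = 1.595°.
λ₂ = λ₁ + Δλ = 109.601°.
The forward bearing on arrival equals the back-azimuth from the destination plus 180°.
Back-azimuth from P₂ (-11.6°, 109.6°) to P₁ (-46.1°, 108.0°), with Δλ' = λ₁ − λ₂ = -1.6°: atan2( sin Δλ' cos φ₁ , cos φ₂ sin φ₁ − sin φ₂ cos φ₁ cos Δλ' ) = 182.0°.
Final bearing = (182.0° + 180°) mod 360° = 2.0°.

final bearing 2.0°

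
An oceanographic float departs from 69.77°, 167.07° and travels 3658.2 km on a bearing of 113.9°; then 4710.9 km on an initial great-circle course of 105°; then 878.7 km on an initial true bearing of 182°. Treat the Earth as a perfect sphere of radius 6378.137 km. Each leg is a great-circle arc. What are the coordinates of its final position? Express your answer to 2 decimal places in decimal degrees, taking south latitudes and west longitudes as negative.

latitude 15.95°, longitude -102.94°

Apply the spherical direct solution leg by leg, carrying full precision between legs.
Leg 1: from (69.77°, 167.07°), δ = 3658.2/6378.137 = 0.573553 rad, θ = 113.9° → φ = 45.41°, λ = -147.97°.
Leg 2: from (45.41°, -147.97°), δ = 4710.9/6378.137 = 0.738601 rad, θ = 105° → φ = 23.84°, λ = -102.65°.
Leg 3: from (23.84°, -102.65°), δ = 878.7/6378.137 = 0.137768 rad, θ = 182° → φ = 15.95°, λ = -102.94°.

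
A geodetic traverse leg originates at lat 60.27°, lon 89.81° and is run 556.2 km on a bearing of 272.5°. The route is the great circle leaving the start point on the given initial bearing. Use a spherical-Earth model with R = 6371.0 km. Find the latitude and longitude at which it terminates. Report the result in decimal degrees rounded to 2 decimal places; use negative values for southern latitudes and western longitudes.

latitude 60.11°, longitude 79.74°

δ = 556.2/6371 = 0.087302 rad (5.0020°).
With φ₁ = 60.27° = 1.051910 rad and θ = 272.5° = 4.756022 rad:
Destination latitude: φ₂ = arcsin( sin φ₁ cos δ + cos φ₁ sin δ cos θ ) = arcsin(0.866951) = 60.11°.
For the longitude increment, Δλ = atan2( sin θ sin δ cos φ₁, cos δ − sin φ₁ sin φ₂ ) = atan2(-0.043198, 0.243356) = -10.07°.
λ₂ = λ₁ + Δλ = 79.74°.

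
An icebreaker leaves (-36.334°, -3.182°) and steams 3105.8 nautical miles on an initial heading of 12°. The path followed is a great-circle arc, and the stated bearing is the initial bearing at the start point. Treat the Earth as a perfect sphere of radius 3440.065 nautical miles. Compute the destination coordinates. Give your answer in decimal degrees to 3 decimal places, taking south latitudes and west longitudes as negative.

Central angle δ = d/R = 0.902832 rad.
Converting: φ₁ = -0.634148 rad, θ = 0.209440 rad.
Destination latitude: φ₂ = arcsin( sin φ₁ cos δ + cos φ₁ sin δ cos θ ) = arcsin(0.251642) = 14.575°.
For the longitude increment, Δλ = atan2( sin θ sin δ cos φ₁, cos δ − sin φ₁ sin φ₂ ) = atan2(0.131493, 0.768485) = 9.710°.
λ₂ = -3.182° + 9.710° = 6.528°.

latitude 14.575°, longitude 6.528°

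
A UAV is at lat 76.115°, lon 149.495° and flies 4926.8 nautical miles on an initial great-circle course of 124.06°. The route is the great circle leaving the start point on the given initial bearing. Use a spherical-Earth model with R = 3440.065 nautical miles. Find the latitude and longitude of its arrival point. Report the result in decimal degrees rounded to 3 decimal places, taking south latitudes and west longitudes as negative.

latitude 0.059°, longitude -155.370°

The arc subtends δ = 4926.8/3440.065 = 1.432182 rad at the centre.
Converting: φ₁ = 1.328457 rad, θ = 2.165255 rad.
Applying the spherical law of cosines for sides, sin φ₂ = sin φ₁ cos δ + cos φ₁ sin δ cos θ = 0.001022, so φ₂ = 0.059°.
For the longitude increment, Δλ = atan2( sin θ sin δ cos φ₁, cos δ − sin φ₁ sin φ₂ ) = atan2(0.196900, 0.137178) = 55.135°.
λ₂ = 149.495° + 55.135° = 204.630°, normalized to (−180°, 180°] → -155.370°.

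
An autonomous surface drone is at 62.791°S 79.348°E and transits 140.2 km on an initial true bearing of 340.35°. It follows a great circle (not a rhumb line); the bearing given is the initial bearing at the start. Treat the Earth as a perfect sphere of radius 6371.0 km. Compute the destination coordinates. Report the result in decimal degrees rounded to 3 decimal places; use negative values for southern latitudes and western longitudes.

latitude -61.601°, longitude 78.457°

Angular distance δ = d/R = 140.2 / 6371 = 0.022006 rad.
Converting: φ₁ = -1.095910 rad, θ = 5.940228 rad.
sin φ₂ = sin φ₁ cos δ + cos φ₁ sin δ cos θ = (-0.889345)(0.999758) + (0.457238)(0.022004)(0.941764) = -0.879654
φ₂ = asin(-0.879654) = -1.075134 rad = -61.601°.
For the longitude increment, Δλ = atan2( sin θ sin δ cos φ₁, cos δ − sin φ₁ sin φ₂ ) = atan2(-0.003383, 0.217442) = -0.891°.
Hence λ₂ = 79.348° + -0.891° = 78.457°.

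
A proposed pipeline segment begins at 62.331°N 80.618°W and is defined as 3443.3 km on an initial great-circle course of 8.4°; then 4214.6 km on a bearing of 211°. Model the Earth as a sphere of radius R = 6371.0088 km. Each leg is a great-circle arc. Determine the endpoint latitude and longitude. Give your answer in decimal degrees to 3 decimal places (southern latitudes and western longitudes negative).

Apply the spherical direct solution leg by leg, carrying full precision between legs.
Leg 1: from (62.331°, -80.618°), δ = 3443.3/6371.0088 = 0.540464 rad, θ = 8.4° → φ = 84.735°, λ = 44.381°.
Leg 2: from (84.735°, 44.381°), δ = 4214.6/6371.0088 = 0.661528 rad, θ = 211° → φ = 47.511°, λ = 16.448°.

latitude 47.511°, longitude 16.448°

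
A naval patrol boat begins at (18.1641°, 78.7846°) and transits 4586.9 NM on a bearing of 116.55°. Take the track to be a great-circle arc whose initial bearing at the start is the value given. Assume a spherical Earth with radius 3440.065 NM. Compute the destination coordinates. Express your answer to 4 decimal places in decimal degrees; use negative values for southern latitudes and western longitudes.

latitude -19.8446°, longitude 146.3538°

δ = 4586.9/3440.065 = 1.333376 rad (76.3968°).
Converting: φ₁ = 0.317023 rad, θ = 2.034181 rad.
Destination latitude: φ₂ = arcsin( sin φ₁ cos δ + cos φ₁ sin δ cos θ ) = arcsin(-0.339471) = -19.8446°.
Δλ = atan2( sin θ sin δ cos φ₁ , cos δ − sin φ₁ sin φ₂ ) = atan2(0.826124, 0.341023) = 1.179306 rad = 67.5692°.
Hence λ₂ = 78.7846° + 67.5692° = 146.3538°.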